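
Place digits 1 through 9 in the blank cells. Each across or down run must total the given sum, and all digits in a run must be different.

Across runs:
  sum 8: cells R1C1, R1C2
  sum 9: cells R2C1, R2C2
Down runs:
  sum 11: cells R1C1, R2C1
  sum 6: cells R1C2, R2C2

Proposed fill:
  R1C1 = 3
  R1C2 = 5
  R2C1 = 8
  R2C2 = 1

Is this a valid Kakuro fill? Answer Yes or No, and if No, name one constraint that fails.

Yes

Across: 3+5=8; 8+1=9. Down: 3+8=11; 5+1=6. No digit repeats within any run.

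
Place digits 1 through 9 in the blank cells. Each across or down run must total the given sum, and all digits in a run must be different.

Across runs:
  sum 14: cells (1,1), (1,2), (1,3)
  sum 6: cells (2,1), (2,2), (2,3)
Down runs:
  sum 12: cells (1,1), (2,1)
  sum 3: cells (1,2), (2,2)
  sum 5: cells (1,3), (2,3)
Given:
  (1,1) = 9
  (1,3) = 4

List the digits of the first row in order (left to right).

6 in 3 cells must be {1,2,3}; 3 in 2 cells must be {1,2}.
(1,2) = 14 − 13 = 1 completes the 14 across.
(2,1) = 12 − 9 = 3 completes the 12 down.
(2,2) = 3 − 1 = 2 completes the 3 down.
(2,3) = 6 − 5 = 1 completes the 6 across.

9 1 4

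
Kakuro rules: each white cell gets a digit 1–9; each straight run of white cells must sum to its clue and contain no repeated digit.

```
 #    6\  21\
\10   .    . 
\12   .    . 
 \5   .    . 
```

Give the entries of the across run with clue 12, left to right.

3 9

6 in 3 cells must be {1,2,3}.
The 12 across and the 6 down share only 3, so R2C1 = 3.
R2C2 = 12 − 3 = 9 completes the 12 across.
Given what's placed, R3C2 must be 4 to fit the 5 across and 21 down.
R1C2 = 21 − 13 = 8 completes the 21 down.
R3C1 = 5 − 4 = 1 completes the 5 across.
R1C1 = 10 − 8 = 2 completes the 10 across.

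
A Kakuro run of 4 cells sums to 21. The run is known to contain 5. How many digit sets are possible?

4 distinct digits from 1–9 sum between 10 and 30.
Keeping only sets containing 5.
Enumerating: {1,5,6,9}, {1,5,7,8}, {2,5,6,8}, {3,4,5,9}, {3,5,6,7}.

5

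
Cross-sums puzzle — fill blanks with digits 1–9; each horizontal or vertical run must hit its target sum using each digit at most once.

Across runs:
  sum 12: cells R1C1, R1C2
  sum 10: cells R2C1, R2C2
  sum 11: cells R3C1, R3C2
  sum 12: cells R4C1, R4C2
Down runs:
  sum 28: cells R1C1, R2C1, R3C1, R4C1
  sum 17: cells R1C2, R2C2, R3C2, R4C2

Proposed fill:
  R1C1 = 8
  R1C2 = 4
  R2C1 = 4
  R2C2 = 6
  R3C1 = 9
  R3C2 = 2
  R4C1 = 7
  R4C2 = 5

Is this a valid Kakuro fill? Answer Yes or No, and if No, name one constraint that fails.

Yes

Across: 8+4=12; 4+6=10; 9+2=11; 7+5=12. Down: 8+4+9+7=28; 4+6+2+5=17. No digit repeats within any run.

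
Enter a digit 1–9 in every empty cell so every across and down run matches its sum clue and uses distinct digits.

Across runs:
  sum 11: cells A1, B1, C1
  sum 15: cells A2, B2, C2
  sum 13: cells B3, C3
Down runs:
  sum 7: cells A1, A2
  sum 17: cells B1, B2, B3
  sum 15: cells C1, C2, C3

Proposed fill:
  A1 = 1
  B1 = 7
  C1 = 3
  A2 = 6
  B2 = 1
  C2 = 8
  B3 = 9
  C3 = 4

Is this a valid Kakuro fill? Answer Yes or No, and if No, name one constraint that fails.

Across: 1+7+3=11; 6+1+8=15; 9+4=13. Down: 1+6=7; 7+1+9=17; 3+8+4=15. No digit repeats within any run.

Yes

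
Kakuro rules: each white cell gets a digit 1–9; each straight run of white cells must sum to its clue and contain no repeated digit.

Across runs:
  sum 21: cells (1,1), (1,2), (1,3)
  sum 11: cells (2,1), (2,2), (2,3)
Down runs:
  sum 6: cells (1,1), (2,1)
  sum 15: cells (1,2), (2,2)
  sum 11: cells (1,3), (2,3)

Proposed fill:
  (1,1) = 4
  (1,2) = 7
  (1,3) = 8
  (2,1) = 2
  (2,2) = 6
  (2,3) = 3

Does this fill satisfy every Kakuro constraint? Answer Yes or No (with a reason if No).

No — the down run (1,2)–(2,2) sums to 13, not 15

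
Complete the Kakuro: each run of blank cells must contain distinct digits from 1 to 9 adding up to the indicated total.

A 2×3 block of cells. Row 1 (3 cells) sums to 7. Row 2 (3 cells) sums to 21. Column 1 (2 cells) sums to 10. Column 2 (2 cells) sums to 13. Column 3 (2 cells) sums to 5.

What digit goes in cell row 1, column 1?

2

7 in 3 cells must be {1,2,4}.
The 7 across and the 13 down share only 4, so (1,2) = 4.
(2,2) = 13 − 4 = 9 completes the 13 down.
Given what's placed, (2,3) must be 4 to fit the 21 across and 5 down.
(1,3) = 5 − 4 = 1 completes the 5 down.
(2,1) = 21 − 13 = 8 completes the 21 across.
(1,1) = 7 − 5 = 2 completes the 7 across.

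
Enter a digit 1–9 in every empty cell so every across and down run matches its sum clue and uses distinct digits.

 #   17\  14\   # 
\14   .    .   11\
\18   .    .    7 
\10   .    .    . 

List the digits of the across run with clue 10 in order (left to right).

5 1 4

R3C3 = 11 − 7 = 4 completes the 11 down.
Nothing is forced directly, so branch on R3C1, whose candidates are 1 or 5. If R3C1 = 1: that forces R1C1 = 9, R1C2 = 5, after which R2C1 would have to be in {2,3,5,6,8,9} for the 18 across but in {7} for the 17 down — contradiction. So R3C1 = 5.
R3C2 = 10 − 9 = 1 completes the 10 across.
Nothing is forced directly, so branch on R1C1, whose candidates are 8 or 9. If R1C1 = 8: that forces R1C2 = 6, after which R2C1 would have to be in {2,3,5,6,8,9} for the 18 across but in {4} for the 17 down — contradiction. So R1C1 = 9.
R1C2 = 14 − 9 = 5 completes the 14 across.
R2C1 = 17 − 14 = 3 completes the 17 down.
R2C2 = 18 − 10 = 8 completes the 18 across.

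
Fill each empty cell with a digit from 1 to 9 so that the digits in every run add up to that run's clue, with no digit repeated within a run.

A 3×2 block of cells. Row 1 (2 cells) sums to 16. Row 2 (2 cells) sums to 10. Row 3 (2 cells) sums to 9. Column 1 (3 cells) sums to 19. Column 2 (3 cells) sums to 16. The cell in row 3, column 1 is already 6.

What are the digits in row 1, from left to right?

9 7

16 in 2 cells must be {7,9}.
(1,1) = 9: the only remaining digit allowed by both the 16 across and the 19 down.
(1,2) = 16 − 9 = 7 completes the 16 across.
(2,1) = 19 − 15 = 4 completes the 19 down.
(2,2) = 10 − 4 = 6 completes the 10 across.
(3,2) = 9 − 6 = 3 completes the 9 across.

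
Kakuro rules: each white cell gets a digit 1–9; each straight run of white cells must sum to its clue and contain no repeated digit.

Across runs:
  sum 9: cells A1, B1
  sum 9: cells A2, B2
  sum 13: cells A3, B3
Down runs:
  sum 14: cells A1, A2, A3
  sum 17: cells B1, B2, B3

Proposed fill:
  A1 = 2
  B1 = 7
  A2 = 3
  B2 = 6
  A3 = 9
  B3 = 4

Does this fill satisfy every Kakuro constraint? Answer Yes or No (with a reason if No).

Across: 2+7=9; 3+6=9; 9+4=13. Down: 2+3+9=14; 7+6+4=17. No digit repeats within any run.

Yes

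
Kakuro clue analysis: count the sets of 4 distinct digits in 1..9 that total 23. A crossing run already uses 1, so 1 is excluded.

4 distinct digits from 1–9 sum between 10 and 30.
Dropping sets that contain 1.

7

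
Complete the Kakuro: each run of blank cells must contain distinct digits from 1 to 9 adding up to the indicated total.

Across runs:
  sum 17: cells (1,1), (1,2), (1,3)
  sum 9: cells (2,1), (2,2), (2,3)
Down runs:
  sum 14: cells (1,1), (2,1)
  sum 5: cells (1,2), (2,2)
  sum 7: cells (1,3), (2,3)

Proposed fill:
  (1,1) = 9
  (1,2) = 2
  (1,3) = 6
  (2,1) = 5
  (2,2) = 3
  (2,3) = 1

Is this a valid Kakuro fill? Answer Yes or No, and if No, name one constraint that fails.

Across: 9+2+6=17; 5+3+1=9. Down: 9+5=14; 2+3=5; 6+1=7. No digit repeats within any run.

Yes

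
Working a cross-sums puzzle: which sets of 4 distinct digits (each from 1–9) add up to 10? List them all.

{1,2,3,4}

4 distinct digits from 1–9 sum between 10 and 30.
Only one set works: {1,2,3,4}.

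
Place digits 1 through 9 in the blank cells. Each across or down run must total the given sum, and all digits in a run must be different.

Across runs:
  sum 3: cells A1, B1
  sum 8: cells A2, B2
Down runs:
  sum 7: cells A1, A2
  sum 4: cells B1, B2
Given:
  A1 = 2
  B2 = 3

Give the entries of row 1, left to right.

3 in 2 cells must be {1,2}; 4 in 2 cells must be {1,3}.
B1 = 3 − 2 = 1 completes the 3 across.
A2 = 8 − 3 = 5 completes the 8 across.

2 1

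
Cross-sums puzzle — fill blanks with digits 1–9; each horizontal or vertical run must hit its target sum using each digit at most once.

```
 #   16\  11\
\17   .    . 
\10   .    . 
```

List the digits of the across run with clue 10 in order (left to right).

17 in 2 cells must be {8,9}; 16 in 2 cells must be {7,9}.
The 17 across and the 16 down share only 9, so R1C1 = 9.
R1C2 = 17 − 9 = 8 completes the 17 across.
R2C1 = 16 − 9 = 7 completes the 16 down.
R2C2 = 10 − 7 = 3 completes the 10 across.

7, 3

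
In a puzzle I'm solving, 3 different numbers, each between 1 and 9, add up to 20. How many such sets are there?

3 distinct digits from 1–9 sum between 6 and 24.
Enumerating: {3,8,9}, {4,7,9}, {5,6,9}, {5,7,8}.

4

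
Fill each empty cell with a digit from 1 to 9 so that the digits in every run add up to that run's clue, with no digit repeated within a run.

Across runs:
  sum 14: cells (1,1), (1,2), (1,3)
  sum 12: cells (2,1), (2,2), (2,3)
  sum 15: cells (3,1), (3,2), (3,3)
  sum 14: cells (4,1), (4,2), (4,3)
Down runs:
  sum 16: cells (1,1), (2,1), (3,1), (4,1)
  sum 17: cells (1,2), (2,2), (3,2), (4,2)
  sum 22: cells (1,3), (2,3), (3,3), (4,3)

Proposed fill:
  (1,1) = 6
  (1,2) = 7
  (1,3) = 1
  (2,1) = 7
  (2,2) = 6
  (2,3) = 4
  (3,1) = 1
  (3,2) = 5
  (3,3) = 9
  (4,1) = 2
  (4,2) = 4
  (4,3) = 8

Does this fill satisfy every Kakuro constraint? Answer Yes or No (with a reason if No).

No — the down run (1,2)–(4,2) sums to 22, not 17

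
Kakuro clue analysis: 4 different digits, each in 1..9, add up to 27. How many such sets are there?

3

4 distinct digits from 1–9 sum between 10 and 30.
Enumerating: {3,7,8,9}, {4,6,8,9}, {5,6,7,9}.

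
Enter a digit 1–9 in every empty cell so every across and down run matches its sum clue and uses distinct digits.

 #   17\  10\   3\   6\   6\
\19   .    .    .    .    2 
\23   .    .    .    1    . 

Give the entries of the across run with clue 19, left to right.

17 in 2 cells must be {8,9}; 3 in 2 cells must be {1,2}.
Given what's placed, R1C3 must be 1 to fit the 19 across and 3 down.
R1C4 = 6 − 1 = 5 completes the 6 down.
R2C3 = 3 − 1 = 2 completes the 3 down.
R2C5 = 6 − 2 = 4 completes the 6 down.
Given what's placed, R1C1 must be 8 to fit the 19 across and 17 down.
R1C2 = 19 − 16 = 3 completes the 19 across.

8 3 1 5 2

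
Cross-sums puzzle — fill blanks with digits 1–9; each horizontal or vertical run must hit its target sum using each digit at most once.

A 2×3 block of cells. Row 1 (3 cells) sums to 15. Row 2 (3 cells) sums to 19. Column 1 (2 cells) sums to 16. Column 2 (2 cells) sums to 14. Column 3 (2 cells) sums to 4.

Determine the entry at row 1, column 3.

16 in 2 cells must be {7,9}; 4 in 2 cells must be {1,3}.
The 19 across and the 4 down share only 3, so (2,3) = 3.
(1,3) = 4 − 3 = 1 completes the 4 down.
Given what's placed, (2,2) must be 9 to fit the 19 across and 14 down.
(1,1) = 9: the only remaining digit allowed by both the 15 across and the 16 down.
(1,2) = 15 − 10 = 5 completes the 15 across.
(2,1) = 19 − 12 = 7 completes the 19 across.

1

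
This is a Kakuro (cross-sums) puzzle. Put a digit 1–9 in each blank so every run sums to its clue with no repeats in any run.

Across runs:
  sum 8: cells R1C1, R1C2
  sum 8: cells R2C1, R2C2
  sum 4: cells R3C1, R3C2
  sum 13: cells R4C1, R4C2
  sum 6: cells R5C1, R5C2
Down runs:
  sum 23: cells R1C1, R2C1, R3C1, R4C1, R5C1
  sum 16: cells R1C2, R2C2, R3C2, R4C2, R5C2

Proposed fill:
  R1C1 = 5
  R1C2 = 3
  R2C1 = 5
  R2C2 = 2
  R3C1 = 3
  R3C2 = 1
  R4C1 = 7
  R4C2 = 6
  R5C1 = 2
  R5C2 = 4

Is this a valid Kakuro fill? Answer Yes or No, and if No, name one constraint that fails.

No — the down run R1C1–R5C1 sums to 22, not 23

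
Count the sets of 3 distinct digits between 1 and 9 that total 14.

8

3 distinct digits from 1–9 sum between 6 and 24.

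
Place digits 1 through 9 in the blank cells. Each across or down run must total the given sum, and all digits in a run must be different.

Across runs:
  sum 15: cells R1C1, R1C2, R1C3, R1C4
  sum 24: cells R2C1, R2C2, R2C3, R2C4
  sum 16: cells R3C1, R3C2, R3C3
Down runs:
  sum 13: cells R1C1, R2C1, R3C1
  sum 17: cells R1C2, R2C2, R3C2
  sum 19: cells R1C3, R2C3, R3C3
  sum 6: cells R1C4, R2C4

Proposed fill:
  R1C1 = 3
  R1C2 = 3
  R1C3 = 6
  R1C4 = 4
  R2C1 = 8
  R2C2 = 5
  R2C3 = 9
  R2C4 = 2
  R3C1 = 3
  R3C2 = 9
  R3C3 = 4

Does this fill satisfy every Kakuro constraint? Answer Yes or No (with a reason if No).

No — the down run R1C1–R3C1 sums to 14, not 13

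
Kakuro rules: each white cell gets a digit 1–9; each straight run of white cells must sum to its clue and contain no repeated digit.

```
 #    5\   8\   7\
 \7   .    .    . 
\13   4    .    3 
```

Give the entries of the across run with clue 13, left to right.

4 6 3

7 in 3 cells must be {1,2,4}.
R1C1 = 5 − 4 = 1 completes the 5 down.
R1C2 = 2: the only remaining digit allowed by both the 7 across and the 8 down.
R1C3 = 7 − 3 = 4 completes the 7 across.
R2C2 = 13 − 7 = 6 completes the 13 across.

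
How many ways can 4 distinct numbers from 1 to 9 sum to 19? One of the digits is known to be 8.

4 distinct digits from 1–9 sum between 10 and 30.
Keeping only sets containing 8.
Enumerating: {1,3,7,8}, {1,4,6,8}, {2,3,6,8}, {2,4,5,8}.

4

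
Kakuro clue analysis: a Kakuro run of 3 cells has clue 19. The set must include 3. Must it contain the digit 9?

Yes

The only way to make 19 from 3 distinct digits under that restriction is {3,7,9}, which contains 9.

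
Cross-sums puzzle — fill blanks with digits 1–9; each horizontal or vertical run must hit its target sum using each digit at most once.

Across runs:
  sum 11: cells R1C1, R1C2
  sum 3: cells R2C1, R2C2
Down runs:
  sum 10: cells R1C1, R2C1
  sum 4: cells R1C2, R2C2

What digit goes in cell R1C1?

8

3 in 2 cells must be {1,2}; 4 in 2 cells must be {1,3}.
The 11 across and the 4 down share only 3, so R1C2 = 3.
R2C2 = 4 − 3 = 1 completes the 4 down.
R1C1 = 11 − 3 = 8 completes the 11 across.
R2C1 = 3 − 1 = 2 completes the 3 across.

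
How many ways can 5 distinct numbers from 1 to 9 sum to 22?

9

5 distinct digits from 1–9 sum between 15 and 35.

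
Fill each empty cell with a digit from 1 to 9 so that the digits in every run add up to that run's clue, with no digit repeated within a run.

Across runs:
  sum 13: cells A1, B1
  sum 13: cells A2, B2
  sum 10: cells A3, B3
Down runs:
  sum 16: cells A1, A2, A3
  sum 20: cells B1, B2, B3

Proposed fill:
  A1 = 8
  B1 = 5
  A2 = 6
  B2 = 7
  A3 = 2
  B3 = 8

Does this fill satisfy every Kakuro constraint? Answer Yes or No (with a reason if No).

Across: 8+5=13; 6+7=13; 2+8=10. Down: 8+6+2=16; 5+7+8=20. No digit repeats within any run.

Yes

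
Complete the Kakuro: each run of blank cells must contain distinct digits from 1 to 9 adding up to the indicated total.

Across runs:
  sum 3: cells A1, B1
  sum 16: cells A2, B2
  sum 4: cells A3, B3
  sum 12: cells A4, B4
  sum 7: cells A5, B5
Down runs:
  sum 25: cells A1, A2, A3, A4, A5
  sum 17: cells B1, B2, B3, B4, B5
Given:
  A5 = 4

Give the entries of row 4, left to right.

3 in 2 cells must be {1,2}; 16 in 2 cells must be {7,9}; 4 in 2 cells must be {1,3}.
The 16 across and the 17 down share only 7, so B2 = 7.
B5 = 7 − 4 = 3 completes the 7 across.
A2 = 16 − 7 = 9 completes the 16 across.
Given what's placed, B3 must be 1 to fit the 4 across and 17 down.
Given what's placed, B4 must be 4 to fit the 12 across and 17 down.
B1 = 17 − 15 = 2 completes the 17 down.
A3 = 4 − 1 = 3 completes the 4 across.
A4 = 12 − 4 = 8 completes the 12 across.

8, 4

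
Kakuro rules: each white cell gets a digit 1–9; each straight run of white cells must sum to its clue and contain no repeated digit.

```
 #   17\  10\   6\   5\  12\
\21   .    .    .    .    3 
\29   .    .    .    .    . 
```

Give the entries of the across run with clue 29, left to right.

17 in 2 cells must be {8,9}.
R2C5 = 12 − 3 = 9 completes the 12 down.
Given what's placed, R2C1 must be 8 to fit the 29 across and 17 down.
R1C1 = 17 − 8 = 9 completes the 17 down.
Nothing is forced directly, so branch on R1C3, whose candidates are 1 or 2. If R1C3 = 2: that forces R1C4 = 1, R2C3 = 4, after which R2C4 would have to be in {1,2,3,5,6,7} for the 29 across but in {4} for the 5 down — contradiction. So R1C3 = 1.
Given what's placed, R1C4 must be 2 to fit the 21 across and 5 down.
R2C3 = 6 − 1 = 5 completes the 6 down.
R2C4 = 5 − 2 = 3 completes the 5 down.
R1C2 = 21 − 15 = 6 completes the 21 across.
R2C2 = 29 − 25 = 4 completes the 29 across.

8, 4, 5, 3, 9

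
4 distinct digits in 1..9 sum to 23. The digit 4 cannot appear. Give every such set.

{1,5,8,9}; {1,6,7,9}; {2,5,7,9}; {2,6,7,8}; {3,5,6,9}; {3,5,7,8}

4 distinct digits from 1–9 sum between 10 and 30.
Dropping sets that contain 4.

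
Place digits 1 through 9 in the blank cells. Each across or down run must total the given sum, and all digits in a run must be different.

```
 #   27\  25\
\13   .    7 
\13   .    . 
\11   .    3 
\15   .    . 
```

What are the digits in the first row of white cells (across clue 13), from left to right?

6, 7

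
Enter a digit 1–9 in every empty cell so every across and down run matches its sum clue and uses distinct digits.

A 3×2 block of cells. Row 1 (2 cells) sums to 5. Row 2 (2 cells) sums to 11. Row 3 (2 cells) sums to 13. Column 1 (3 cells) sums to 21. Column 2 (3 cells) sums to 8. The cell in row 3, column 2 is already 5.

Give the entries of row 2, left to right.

9, 2

Only 4 fits (1,1) under both its across sum 5 and down sum 21.
(1,2) = 5 − 4 = 1 completes the 5 across.
(2,2) = 8 − 6 = 2 completes the 8 down.
(3,1) = 13 − 5 = 8 completes the 13 across.
(2,1) = 11 − 2 = 9 completes the 11 across.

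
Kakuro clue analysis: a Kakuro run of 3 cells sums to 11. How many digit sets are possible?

3 distinct digits from 1–9 sum between 6 and 24.
Enumerating: {1,2,8}, {1,3,7}, {1,4,6}, {2,3,6}, {2,4,5}.

5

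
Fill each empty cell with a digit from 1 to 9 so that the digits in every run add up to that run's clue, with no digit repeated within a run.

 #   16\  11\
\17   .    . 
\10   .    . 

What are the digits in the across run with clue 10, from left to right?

17 in 2 cells must be {8,9}; 16 in 2 cells must be {7,9}.
The 17 across and the 16 down share only 9, so R1C1 = 9.
R1C2 = 17 − 9 = 8 completes the 17 across.
R2C1 = 16 − 9 = 7 completes the 16 down.
R2C2 = 10 − 7 = 3 completes the 10 across.

7, 3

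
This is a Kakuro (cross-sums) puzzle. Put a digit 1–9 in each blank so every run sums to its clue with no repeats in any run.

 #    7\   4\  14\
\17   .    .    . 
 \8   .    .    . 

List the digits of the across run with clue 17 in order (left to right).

4 in 2 cells must be {1,3}.
The 8 across and the 14 down share only 5, so R2C3 = 5.
R1C3 = 14 − 5 = 9 completes the 14 down.
Given what's placed, R2C2 must be 1 to fit the 8 across and 4 down.
R1C2 = 4 − 1 = 3 completes the 4 down.
R2C1 = 8 − 6 = 2 completes the 8 across.
R1C1 = 17 − 12 = 5 completes the 17 across.

5 3 9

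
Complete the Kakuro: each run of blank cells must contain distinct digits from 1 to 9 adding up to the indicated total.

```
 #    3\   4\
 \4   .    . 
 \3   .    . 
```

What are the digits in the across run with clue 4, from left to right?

4 in 2 cells must be {1,3}; 3 in 2 cells must be {1,2}.
The 4 across and the 3 down share only 1, so R1C1 = 1.
R1C2 = 4 − 1 = 3 completes the 4 across.
R2C1 = 3 − 1 = 2 completes the 3 down.
R2C2 = 3 − 2 = 1 completes the 3 across.

1 3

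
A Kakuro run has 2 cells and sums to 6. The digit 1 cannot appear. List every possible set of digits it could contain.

{2,4}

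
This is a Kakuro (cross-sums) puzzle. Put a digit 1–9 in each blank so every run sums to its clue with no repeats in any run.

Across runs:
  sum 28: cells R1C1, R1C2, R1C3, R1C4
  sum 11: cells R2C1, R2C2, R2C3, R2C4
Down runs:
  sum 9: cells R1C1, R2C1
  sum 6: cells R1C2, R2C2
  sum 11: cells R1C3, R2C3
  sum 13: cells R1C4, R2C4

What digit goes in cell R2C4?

5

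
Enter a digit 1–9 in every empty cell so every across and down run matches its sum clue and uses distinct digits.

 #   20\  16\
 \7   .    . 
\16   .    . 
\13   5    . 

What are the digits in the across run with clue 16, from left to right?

16 in 2 cells must be {7,9}.
Given what's placed, R1C1 must be 6 to fit the 7 across and 20 down.
R1C2 = 7 − 6 = 1 completes the 7 across.
R2C1 = 20 − 11 = 9 completes the 20 down.
R2C2 = 16 − 9 = 7 completes the 16 across.
R3C2 = 13 − 5 = 8 completes the 13 across.

9, 7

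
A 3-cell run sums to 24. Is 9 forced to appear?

Yes

The only way to make 24 from 3 distinct digits is {7,8,9}, which contains 9.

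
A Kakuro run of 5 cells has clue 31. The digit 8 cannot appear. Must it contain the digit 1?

The only way to make 31 from 5 distinct digits under that restriction is {4,5,6,7,9}, which does not contain 1.

No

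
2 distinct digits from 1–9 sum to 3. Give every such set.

2 distinct digits from 1–9 sum between 3 and 17.
Only one set works: {1,2}.

{1,2}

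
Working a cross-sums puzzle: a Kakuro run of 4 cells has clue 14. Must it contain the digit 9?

Counterexample: {1,2,3,8} sums to 14 without using 9.

No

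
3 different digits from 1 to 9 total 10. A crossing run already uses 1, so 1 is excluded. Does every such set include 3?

The only way to make 10 from 3 distinct digits under that restriction is {2,3,5}, which contains 3.

Yes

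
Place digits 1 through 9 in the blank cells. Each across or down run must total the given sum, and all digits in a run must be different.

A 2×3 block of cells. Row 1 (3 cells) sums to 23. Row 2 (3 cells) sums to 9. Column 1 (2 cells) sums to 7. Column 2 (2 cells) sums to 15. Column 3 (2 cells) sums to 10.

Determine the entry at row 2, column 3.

23 in 3 cells must be {6,8,9}.
The 23 across and the 7 down share only 6, so (1,1) = 6.
(2,1) = 7 − 6 = 1 completes the 7 down.
Given what's placed, (2,2) must be 6 to fit the 9 across and 15 down.
(2,3) = 9 − 7 = 2 completes the 9 across.
(1,2) = 15 − 6 = 9 completes the 15 down.
(1,3) = 23 − 15 = 8 completes the 23 across.

2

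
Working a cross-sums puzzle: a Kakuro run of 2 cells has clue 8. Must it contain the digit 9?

No

Counterexample: {1,7} sums to 8 without using 9.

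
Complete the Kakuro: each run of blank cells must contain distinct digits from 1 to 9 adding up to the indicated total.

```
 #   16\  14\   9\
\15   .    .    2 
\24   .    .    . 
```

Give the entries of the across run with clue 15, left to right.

24 in 3 cells must be {7,8,9}; 16 in 2 cells must be {7,9}.
R2C3 = 9 − 2 = 7 completes the 9 down.
R2C1 = 9: the only remaining digit allowed by both the 24 across and the 16 down.
R2C2 = 24 − 16 = 8 completes the 24 across.
R1C1 = 16 − 9 = 7 completes the 16 down.
R1C2 = 15 − 9 = 6 completes the 15 across.

7, 6, 2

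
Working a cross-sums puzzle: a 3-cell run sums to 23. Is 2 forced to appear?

The only way to make 23 from 3 distinct digits is {6,8,9}, which does not contain 2.

No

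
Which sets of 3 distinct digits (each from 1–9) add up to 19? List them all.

3 distinct digits from 1–9 sum between 6 and 24.

{2,8,9}; {3,7,9}; {4,6,9}; {4,7,8}; {5,6,8}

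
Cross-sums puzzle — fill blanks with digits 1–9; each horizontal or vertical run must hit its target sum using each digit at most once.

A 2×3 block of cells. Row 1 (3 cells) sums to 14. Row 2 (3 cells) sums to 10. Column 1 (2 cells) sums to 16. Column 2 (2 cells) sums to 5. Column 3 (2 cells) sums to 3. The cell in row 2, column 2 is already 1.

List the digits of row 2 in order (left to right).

7 1 2

16 in 2 cells must be {7,9}; 3 in 2 cells must be {1,2}.
(1,2) = 5 − 1 = 4 completes the 5 down.
(2,1) = 7: the only remaining digit allowed by both the 10 across and the 16 down.
(2,3) = 10 − 8 = 2 completes the 10 across.
(1,1) = 16 − 7 = 9 completes the 16 down.
(1,3) = 14 − 13 = 1 completes the 14 across.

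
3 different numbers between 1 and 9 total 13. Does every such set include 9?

No

Counterexample: {1,4,8} sums to 13 without using 9.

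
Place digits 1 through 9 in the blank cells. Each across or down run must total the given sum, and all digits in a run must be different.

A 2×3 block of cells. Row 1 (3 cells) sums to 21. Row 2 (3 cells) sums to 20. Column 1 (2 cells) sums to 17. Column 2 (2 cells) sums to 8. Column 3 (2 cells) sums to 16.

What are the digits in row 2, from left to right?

8 3 9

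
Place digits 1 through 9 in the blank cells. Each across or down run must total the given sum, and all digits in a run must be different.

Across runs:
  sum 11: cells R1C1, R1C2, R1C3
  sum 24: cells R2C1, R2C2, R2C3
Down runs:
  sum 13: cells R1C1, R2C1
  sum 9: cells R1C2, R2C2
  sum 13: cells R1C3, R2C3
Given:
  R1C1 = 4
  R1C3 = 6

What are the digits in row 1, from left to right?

24 in 3 cells must be {7,8,9}.
R1C2 = 11 − 10 = 1 completes the 11 across.
R2C1 = 13 − 4 = 9 completes the 13 down.
R2C2 = 9 − 1 = 8 completes the 9 down.
R2C3 = 24 − 17 = 7 completes the 24 across.

4, 1, 6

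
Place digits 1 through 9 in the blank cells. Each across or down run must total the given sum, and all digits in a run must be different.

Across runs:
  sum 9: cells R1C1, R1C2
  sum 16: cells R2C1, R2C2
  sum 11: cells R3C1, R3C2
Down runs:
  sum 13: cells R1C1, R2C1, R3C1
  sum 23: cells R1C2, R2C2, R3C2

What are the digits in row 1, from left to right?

16 in 2 cells must be {7,9}; 23 in 3 cells must be {6,8,9}.
The 16 across and the 23 down share only 9, so R2C2 = 9.
R2C1 = 16 − 9 = 7 completes the 16 across.
Nothing is forced directly, so branch on R1C2, whose candidates are 6 or 8. If R1C2 = 6: then R1C1 would have to be in {3} for the 9 across but in {1,2,4,5} for the 13 down — contradiction. So R1C2 = 8.
R1C1 = 9 − 8 = 1 completes the 9 across.
R3C1 = 13 − 8 = 5 completes the 13 down.
R3C2 = 11 − 5 = 6 completes the 11 across.

1 8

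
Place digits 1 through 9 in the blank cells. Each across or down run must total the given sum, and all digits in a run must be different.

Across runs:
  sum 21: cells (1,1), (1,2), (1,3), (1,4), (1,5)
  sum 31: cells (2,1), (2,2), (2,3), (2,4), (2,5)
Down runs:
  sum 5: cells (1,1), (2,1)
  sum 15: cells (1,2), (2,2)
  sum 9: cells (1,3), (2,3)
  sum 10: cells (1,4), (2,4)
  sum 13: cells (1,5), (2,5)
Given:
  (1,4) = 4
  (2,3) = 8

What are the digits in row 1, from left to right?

2 6 1 4 8

(1,3) = 9 − 8 = 1 completes the 9 down.
(2,4) = 10 − 4 = 6 completes the 10 down.
No cell is forced outright now. (1,1) can only be 2 or 3 (the digits allowed by both its 21 across and its 5 down). If (1,1) = 3: then (2,1) would have to be in {1,3,5,7,9} for the 31 across but in {2} for the 5 down — contradiction. So (1,1) = 2.
(2,1) = 5 − 2 = 3 completes the 5 down.
Given what's placed, (2,2) must be 9 to fit the 31 across and 15 down.
(2,5) = 31 − 26 = 5 completes the 31 across.
(1,2) = 15 − 9 = 6 completes the 15 down.
(1,5) = 21 − 13 = 8 completes the 21 across.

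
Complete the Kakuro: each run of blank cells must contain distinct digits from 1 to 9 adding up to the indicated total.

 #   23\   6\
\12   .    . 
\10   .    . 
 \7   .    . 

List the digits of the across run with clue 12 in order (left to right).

9, 3

23 in 3 cells must be {6,8,9}; 6 in 3 cells must be {1,2,3}.
The 12 across and the 6 down share only 3, so R1C2 = 3.
The 7 across and the 23 down share only 6, so R3C1 = 6.
R3C2 = 7 − 6 = 1 completes the 7 across.
R1C1 = 12 − 3 = 9 completes the 12 across.
R2C1 = 23 − 15 = 8 completes the 23 down.
R2C2 = 10 − 8 = 2 completes the 10 across.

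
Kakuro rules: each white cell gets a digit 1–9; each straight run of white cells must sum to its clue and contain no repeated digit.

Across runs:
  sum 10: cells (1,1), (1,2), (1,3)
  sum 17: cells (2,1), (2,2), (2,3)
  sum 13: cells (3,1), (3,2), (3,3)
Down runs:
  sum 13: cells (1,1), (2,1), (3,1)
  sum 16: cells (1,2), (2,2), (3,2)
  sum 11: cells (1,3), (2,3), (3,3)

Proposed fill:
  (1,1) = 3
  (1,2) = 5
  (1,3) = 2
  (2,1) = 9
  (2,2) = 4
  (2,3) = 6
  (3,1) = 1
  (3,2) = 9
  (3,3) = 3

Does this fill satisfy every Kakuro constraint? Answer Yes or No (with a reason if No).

No — the across run (2,1)–(2,3) sums to 19, not 17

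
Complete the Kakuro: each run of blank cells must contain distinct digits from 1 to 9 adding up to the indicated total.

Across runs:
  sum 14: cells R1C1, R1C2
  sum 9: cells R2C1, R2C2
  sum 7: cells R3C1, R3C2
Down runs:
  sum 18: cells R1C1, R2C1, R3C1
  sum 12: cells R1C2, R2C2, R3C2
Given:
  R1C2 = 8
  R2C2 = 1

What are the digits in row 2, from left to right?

R1C1 = 14 − 8 = 6 completes the 14 across.
R2C1 = 9 − 1 = 8 completes the 9 across.
R3C1 = 18 − 14 = 4 completes the 18 down.
R3C2 = 7 − 4 = 3 completes the 7 across.

8 1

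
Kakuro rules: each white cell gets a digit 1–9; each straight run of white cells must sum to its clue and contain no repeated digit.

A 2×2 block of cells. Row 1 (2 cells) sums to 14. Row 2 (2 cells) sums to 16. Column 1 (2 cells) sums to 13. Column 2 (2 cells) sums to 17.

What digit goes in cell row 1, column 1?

16 in 2 cells must be {7,9}; 17 in 2 cells must be {8,9}.
The 16 across and the 17 down share only 9, so (2,2) = 9.
(1,2) = 17 − 9 = 8 completes the 17 down.
(2,1) = 16 − 9 = 7 completes the 16 across.
(1,1) = 14 − 8 = 6 completes the 14 across.

6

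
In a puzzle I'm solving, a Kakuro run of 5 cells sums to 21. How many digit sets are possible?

8

5 distinct digits from 1–9 sum between 15 and 35.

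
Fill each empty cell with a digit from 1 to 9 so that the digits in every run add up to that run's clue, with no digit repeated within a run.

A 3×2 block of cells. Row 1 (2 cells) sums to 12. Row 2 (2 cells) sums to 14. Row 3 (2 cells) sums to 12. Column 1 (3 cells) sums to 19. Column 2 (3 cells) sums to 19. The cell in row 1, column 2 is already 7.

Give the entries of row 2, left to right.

(1,1) = 12 − 7 = 5 completes the 12 across.
Given what's placed, (3,1) must be 8 to fit the 12 across and 19 down.
(3,2) = 12 − 8 = 4 completes the 12 across.
(2,1) = 19 − 13 = 6 completes the 19 down.
(2,2) = 14 − 6 = 8 completes the 14 across.

6, 8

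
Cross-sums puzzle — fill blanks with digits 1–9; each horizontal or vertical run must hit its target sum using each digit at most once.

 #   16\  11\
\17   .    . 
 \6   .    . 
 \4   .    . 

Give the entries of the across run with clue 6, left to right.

17 in 2 cells must be {8,9}; 4 in 2 cells must be {1,3}.
The 17 across and the 11 down share only 8, so R1C2 = 8.
Given what's placed, R3C2 must be 1 to fit the 4 across and 11 down.
R1C1 = 17 − 8 = 9 completes the 17 across.
R2C2 = 11 − 9 = 2 completes the 11 down.
R3C1 = 4 − 1 = 3 completes the 4 across.
R2C1 = 6 − 2 = 4 completes the 6 across.

4 2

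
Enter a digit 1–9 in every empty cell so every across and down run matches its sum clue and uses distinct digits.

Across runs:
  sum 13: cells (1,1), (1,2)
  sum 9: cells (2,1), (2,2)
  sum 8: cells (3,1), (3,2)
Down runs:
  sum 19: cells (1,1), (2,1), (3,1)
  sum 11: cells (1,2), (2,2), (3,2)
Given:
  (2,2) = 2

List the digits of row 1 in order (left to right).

(2,1) = 9 − 2 = 7 completes the 9 across.
(3,1) = 3: the only remaining digit allowed by both the 8 across and the 19 down.
(3,2) = 8 − 3 = 5 completes the 8 across.
(1,1) = 19 − 10 = 9 completes the 19 down.
(1,2) = 13 − 9 = 4 completes the 13 across.

9 4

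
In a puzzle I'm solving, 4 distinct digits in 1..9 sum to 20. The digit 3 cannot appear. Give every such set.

4 distinct digits from 1–9 sum between 10 and 30.
Dropping sets that contain 3.

{1,2,8,9}; {1,4,6,9}; {1,4,7,8}; {1,5,6,8}; {2,4,5,9}; {2,4,6,8}; {2,5,6,7}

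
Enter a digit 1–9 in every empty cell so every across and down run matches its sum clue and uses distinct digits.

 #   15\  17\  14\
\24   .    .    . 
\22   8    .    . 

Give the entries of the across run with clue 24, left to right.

24 in 3 cells must be {7,8,9}; 17 in 2 cells must be {8,9}.
R1C1 = 15 − 8 = 7 completes the 15 down.
Given what's placed, R2C2 must be 9 to fit the 22 across and 17 down.
R2C3 = 22 − 17 = 5 completes the 22 across.
R1C2 = 17 − 9 = 8 completes the 17 down.
R1C3 = 24 − 15 = 9 completes the 24 across.

7 8 9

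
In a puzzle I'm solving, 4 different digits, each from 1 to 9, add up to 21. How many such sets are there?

4 distinct digits from 1–9 sum between 10 and 30.

11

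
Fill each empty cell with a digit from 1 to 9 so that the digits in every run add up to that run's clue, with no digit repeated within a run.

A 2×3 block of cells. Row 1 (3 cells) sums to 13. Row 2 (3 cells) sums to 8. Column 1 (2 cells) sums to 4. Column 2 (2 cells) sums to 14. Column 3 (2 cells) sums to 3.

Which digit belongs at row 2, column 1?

4 in 2 cells must be {1,3}; 3 in 2 cells must be {1,2}.
The 8 across and the 14 down share only 5, so (2,2) = 5.
(1,2) = 14 − 5 = 9 completes the 14 down.
Given what's placed, (1,3) must be 1 to fit the 13 across and 3 down.
(2,1) = 1: the only remaining digit allowed by both the 8 across and the 4 down.
(2,3) = 8 − 6 = 2 completes the 8 across.
(1,1) = 13 − 10 = 3 completes the 13 across.

1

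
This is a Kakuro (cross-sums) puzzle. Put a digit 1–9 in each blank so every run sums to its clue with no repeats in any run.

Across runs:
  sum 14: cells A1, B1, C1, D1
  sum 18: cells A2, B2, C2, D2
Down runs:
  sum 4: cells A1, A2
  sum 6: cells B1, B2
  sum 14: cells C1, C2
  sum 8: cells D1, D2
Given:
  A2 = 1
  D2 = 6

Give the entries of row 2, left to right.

1 2 9 6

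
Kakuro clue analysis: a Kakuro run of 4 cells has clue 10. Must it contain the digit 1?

The only way to make 10 from 4 distinct digits is {1,2,3,4}, which contains 1.

Yes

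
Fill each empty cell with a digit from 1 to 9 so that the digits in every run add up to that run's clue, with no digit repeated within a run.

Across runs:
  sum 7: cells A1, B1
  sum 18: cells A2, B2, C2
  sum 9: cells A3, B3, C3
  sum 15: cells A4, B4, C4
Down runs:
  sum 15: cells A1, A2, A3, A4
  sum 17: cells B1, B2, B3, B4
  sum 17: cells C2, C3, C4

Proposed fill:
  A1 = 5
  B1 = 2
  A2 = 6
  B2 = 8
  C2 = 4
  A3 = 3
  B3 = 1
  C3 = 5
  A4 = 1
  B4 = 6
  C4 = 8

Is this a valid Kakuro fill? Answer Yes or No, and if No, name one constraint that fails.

Across: 5+2=7; 6+8+4=18; 3+1+5=9; 1+6+8=15. Down: 5+6+3+1=15; 2+8+1+6=17; 4+5+8=17. No digit repeats within any run.

Yes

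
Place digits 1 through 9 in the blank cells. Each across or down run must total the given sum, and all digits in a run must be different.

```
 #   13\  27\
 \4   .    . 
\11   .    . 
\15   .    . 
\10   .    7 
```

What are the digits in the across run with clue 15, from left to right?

7, 8

4 in 2 cells must be {1,3}.
Given what's placed, R1C2 must be 3 to fit the 4 across and 27 down.
R4C1 = 10 − 7 = 3 completes the 10 across.
R1C1 = 4 − 3 = 1 completes the 4 across.
R3C1 = 7: the only remaining digit allowed by both the 15 across and the 13 down.
R3C2 = 15 − 7 = 8 completes the 15 across.
R2C1 = 13 − 11 = 2 completes the 13 down.
R2C2 = 11 − 2 = 9 completes the 11 across.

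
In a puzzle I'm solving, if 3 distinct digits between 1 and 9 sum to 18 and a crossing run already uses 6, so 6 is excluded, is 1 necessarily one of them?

Counterexample: {2,7,9} sums to 18 under that restriction without using 1.

No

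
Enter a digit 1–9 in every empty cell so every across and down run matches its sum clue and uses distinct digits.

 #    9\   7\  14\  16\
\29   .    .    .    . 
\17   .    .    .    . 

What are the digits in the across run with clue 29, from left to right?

29 in 4 cells must be {5,7,8,9}; 16 in 2 cells must be {7,9}.
Only 5 fits R1C2 under both its across sum 29 and down sum 7.
R2C2 = 7 − 5 = 2 completes the 7 down.
Nothing is forced directly, so branch on R1C1, whose candidates are 7 or 8. If R1C1 = 7: that forces R1C4 = 9, after which R2C1 would have to be in {1,3,4,5,6,7,8,9} for the 17 across but in {2} for the 9 down — contradiction. So R1C1 = 8.
R1C3 = 9: the only remaining digit allowed by both the 29 across and the 14 down.
R1C4 = 29 − 22 = 7 completes the 29 across.

8, 5, 9, 7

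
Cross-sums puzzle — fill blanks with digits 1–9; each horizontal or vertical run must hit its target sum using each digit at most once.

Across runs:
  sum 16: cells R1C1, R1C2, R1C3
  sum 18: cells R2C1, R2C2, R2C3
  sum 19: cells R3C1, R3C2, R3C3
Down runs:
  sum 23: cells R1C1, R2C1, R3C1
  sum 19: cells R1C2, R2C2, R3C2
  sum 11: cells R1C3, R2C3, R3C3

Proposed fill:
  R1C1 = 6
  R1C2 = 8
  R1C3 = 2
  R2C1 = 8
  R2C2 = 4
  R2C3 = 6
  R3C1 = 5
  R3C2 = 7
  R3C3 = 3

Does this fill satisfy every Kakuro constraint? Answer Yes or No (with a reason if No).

No — the across run R3C1–R3C3 sums to 15, not 19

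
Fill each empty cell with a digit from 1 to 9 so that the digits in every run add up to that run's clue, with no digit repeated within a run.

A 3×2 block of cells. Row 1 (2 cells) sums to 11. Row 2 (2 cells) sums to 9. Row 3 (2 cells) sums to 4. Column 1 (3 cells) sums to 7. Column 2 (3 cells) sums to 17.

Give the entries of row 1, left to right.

2 9

4 in 2 cells must be {1,3}; 7 in 3 cells must be {1,2,4}.
The 4 across and the 7 down share only 1, so (3,1) = 1.
(3,2) = 4 − 1 = 3 completes the 4 across.
Nothing is forced directly, so branch on (1,1), whose candidates are 2 or 4. If (1,1) = 4: then (1,2) would have to be in {7} for the 11 across but in {5,6,8,9} for the 17 down — contradiction. So (1,1) = 2.
(1,2) = 11 − 2 = 9 completes the 11 across.
(2,1) = 7 − 3 = 4 completes the 7 down.
(2,2) = 9 − 4 = 5 completes the 9 across.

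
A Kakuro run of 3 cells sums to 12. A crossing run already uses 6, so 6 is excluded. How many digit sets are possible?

3 distinct digits from 1–9 sum between 6 and 24.
Dropping sets that contain 6.
Enumerating: {1,2,9}, {1,3,8}, {1,4,7}, {2,3,7}, {3,4,5}.

5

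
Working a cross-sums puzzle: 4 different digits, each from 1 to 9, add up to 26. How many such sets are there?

5

4 distinct digits from 1–9 sum between 10 and 30.
Enumerating: {2,7,8,9}, {3,6,8,9}, {4,5,8,9}, {4,6,7,9}, {5,6,7,8}.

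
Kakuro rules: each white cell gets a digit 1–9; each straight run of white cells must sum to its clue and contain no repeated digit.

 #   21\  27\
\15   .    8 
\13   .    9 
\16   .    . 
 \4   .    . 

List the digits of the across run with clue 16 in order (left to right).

16 in 2 cells must be {7,9}; 4 in 2 cells must be {1,3}.
R1C1 = 15 − 8 = 7 completes the 15 across.
R2C1 = 13 − 9 = 4 completes the 13 across.
R3C1 = 9: the only remaining digit allowed by both the 16 across and the 21 down.
R3C2 = 16 − 9 = 7 completes the 16 across.
R4C1 = 21 − 20 = 1 completes the 21 down.
R4C2 = 4 − 1 = 3 completes the 4 across.

9 7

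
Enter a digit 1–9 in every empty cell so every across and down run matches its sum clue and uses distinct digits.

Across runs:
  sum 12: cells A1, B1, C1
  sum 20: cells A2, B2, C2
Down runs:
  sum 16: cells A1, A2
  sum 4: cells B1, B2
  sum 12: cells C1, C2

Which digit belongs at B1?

1

16 in 2 cells must be {7,9}; 4 in 2 cells must be {1,3}.
The 20 across and the 4 down share only 3, so B2 = 3.
B1 = 4 − 3 = 1 completes the 4 down.
Given what's placed, A2 must be 9 to fit the 20 across and 16 down.
C2 = 20 − 12 = 8 completes the 20 across.
A1 = 16 − 9 = 7 completes the 16 down.
C1 = 12 − 8 = 4 completes the 12 across.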